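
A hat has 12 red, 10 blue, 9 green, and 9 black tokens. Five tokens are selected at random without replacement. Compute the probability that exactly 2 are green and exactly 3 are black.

Unordered draws without replacement: count favorable combinations over C(40,5).
Favorable = C(12,0) · C(10,0) · C(9,2) · C(9,3) = 3024; total = C(40,5) = 658008.
P = 3024/658008 = 42/9139 ≈ 0.0046.

42/9139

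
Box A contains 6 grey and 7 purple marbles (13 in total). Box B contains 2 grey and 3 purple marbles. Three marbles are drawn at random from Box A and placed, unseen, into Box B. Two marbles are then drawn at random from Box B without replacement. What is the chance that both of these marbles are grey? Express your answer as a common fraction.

Condition on how many of the transferred marbles are grey (from Box A: 6 grey of 13; then Box B has 8 total).
  0 grey: C(6,0)C(7,3)/C(13,3) = 35/286; then P = C(2,2)/C(8,2) = 1/28
  1 grey: C(6,1)C(7,2)/C(13,3) = 63/143; then P = C(3,2)/C(8,2) = 3/28
  2 grey: C(6,2)C(7,1)/C(13,3) = 105/286; then P = C(4,2)/C(8,2) = 3/14
  3 grey: C(6,3)C(7,0)/C(13,3) = 10/143; then P = C(5,2)/C(8,2) = 5/14
P(both grey) = 113/728 ≈ 0.1552.

113/728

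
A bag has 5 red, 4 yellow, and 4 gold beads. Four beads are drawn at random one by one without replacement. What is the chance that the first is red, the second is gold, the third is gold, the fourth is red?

2/143

Multiply the conditional probability of each draw in order, without replacement, so each draw removes one from its color and from the total.
P = (5/13) · (4/12) · (3/11) · (4/10) = 2/143 ≈ 0.0140.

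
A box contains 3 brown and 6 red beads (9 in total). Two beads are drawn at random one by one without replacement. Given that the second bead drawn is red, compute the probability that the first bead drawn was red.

P(first=red and the second bead drawn is red) = (6/9)·(5/8) = 5/12.
P(the second bead drawn is red) = Σ over first color = 1/4 + 5/12 = 2/3.
By Bayes, P(first=red | the second bead drawn is red) = 5/12 / 2/3 = 5/8 ≈ 0.6250.

5/8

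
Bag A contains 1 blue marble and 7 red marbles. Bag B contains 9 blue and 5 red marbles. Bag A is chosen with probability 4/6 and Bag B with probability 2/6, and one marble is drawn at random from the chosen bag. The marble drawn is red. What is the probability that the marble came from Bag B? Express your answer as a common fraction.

P(red | Bag A) = 7/8; P(red | Bag B) = 5/14.
P(red) = 2/3·7/8 + 1/3·5/14 = 59/84.
By Bayes' rule, P(Bag B | red) = 5/42 / 59/84 = 10/59 ≈ 0.1695.

10/59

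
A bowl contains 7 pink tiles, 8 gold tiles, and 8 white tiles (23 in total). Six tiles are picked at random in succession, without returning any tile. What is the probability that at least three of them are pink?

Sum the hypergeometric tail for j = 3,…,6 pink tiles.
Favorable = C(7,3)·C(16,3) + C(7,4)·C(16,2) + C(7,5)·C(16,1) + C(7,6)·C(16,0) = 24143; total = C(23,6) = 100947.
P = 24143/100947 = 3449/14421 ≈ 0.2392.

3449/14421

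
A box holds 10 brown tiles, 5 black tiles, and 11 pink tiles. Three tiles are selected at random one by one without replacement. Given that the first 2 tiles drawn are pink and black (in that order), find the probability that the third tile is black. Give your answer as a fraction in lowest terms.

1/6

After removing 1 black, 1 pink, the box has 4 black out of 24 remaining.
P(third is black | given) = 4/24 = 1/6 ≈ 0.1667.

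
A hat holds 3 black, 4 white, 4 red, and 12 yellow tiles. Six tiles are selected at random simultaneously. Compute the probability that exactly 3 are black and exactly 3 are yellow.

20/9177

Unordered draws without replacement: count favorable combinations over C(23,6).
Favorable = C(3,3) · C(4,0) · C(4,0) · C(12,3) = 220; total = C(23,6) = 100947.
P = 220/100947 = 20/9177 ≈ 0.0022.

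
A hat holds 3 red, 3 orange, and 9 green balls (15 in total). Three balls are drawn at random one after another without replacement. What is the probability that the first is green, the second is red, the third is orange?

27/910

Multiply the conditional probability of each draw in order, without replacement, so each draw removes one from its color and from the total.
P = (9/15) · (3/14) · (3/13) = 27/910 ≈ 0.0297.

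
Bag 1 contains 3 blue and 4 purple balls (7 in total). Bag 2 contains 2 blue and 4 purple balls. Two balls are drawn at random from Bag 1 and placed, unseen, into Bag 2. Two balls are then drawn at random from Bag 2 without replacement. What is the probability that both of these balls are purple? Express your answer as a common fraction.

19/49

Condition on how many of the transferred balls are purple (from Bag 1: 4 purple of 7; then Bag 2 has 8 total).
  0 purple: C(4,0)C(3,2)/C(7,2) = 1/7; then P = C(4,2)/C(8,2) = 3/14
  1 purple: C(4,1)C(3,1)/C(7,2) = 4/7; then P = C(5,2)/C(8,2) = 5/14
  2 purple: C(4,2)C(3,0)/C(7,2) = 2/7; then P = C(6,2)/C(8,2) = 15/28
P(both purple) = 19/49 ≈ 0.3878.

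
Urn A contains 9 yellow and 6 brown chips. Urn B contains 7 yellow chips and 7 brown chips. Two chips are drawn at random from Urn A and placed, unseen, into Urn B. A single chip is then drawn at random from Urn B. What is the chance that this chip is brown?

39/80

Condition on how many of the transferred chips are brown (from Urn A: 6 brown of 15; then Urn B has 16 total).
  0 brown: C(6,0)C(9,2)/C(15,2) = 12/35; then P = 7/16
  1 brown: C(6,1)C(9,1)/C(15,2) = 18/35; then P = 8/16
  2 brown: C(6,2)C(9,0)/C(15,2) = 1/7; then P = 9/16
P(brown from Urn B) = 39/80 ≈ 0.4875.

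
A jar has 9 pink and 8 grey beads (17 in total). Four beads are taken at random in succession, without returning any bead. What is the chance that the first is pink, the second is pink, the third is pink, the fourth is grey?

6/85

Multiply the conditional probability of each draw in order, without replacement, so each draw removes one from its color and from the total.
P = (9/17) · (8/16) · (7/15) · (8/14) = 6/85 ≈ 0.0706.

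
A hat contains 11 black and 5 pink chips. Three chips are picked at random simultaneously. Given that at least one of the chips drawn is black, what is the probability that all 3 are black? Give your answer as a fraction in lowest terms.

P(all 3 black) = C(11,3)/C(16,3) = 33/112; P(at least one black) = 1 − C(5,3)/C(16,3) = 55/56.
Since 'all 3 black' ⊆ 'at least one black', P(all 3 | at least one) = 33/112 / 55/56 = 3/10 ≈ 0.3000.

3/10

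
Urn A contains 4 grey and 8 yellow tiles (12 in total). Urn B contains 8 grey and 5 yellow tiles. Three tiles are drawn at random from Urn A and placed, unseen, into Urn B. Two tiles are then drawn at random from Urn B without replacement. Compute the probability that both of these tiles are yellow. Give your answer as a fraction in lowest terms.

Condition on how many of the transferred tiles are yellow (from Urn A: 8 yellow of 12; then Urn B has 16 total).
  0 yellow: C(8,0)C(4,3)/C(12,3) = 1/55; then P = C(5,2)/C(16,2) = 1/12
  1 yellow: C(8,1)C(4,2)/C(12,3) = 12/55; then P = C(6,2)/C(16,2) = 1/8
  2 yellow: C(8,2)C(4,1)/C(12,3) = 28/55; then P = C(7,2)/C(16,2) = 7/40
  3 yellow: C(8,3)C(4,0)/C(12,3) = 14/55; then P = C(8,2)/C(16,2) = 7/30
P(both yellow) = 39/220 ≈ 0.1773.

39/220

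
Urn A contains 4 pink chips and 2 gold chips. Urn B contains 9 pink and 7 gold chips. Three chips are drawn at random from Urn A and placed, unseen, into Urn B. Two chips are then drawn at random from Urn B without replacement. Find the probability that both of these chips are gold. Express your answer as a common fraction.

Condition on how many of the transferred chips are gold (from Urn A: 2 gold of 6; then Urn B has 19 total).
  0 gold: C(2,0)C(4,3)/C(6,3) = 1/5; then P = C(7,2)/C(19,2) = 7/57
  1 gold: C(2,1)C(4,2)/C(6,3) = 3/5; then P = C(8,2)/C(19,2) = 28/171
  2 gold: C(2,2)C(4,1)/C(6,3) = 1/5; then P = C(9,2)/C(19,2) = 4/19
P(both gold) = 47/285 ≈ 0.1649.

47/285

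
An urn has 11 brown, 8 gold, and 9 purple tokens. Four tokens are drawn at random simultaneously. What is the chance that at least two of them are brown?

2123/4095

Sum the hypergeometric tail for j = 2,…,4 brown tokens.
Favorable = C(11,2)·C(17,2) + C(11,3)·C(17,1) + C(11,4)·C(17,0) = 10615; total = C(28,4) = 20475.
P = 10615/20475 = 2123/4095 ≈ 0.5184.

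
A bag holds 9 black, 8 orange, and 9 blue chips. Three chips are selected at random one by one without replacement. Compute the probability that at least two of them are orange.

14/65

Sum the hypergeometric tail for j = 2,…,3 orange chips.
Favorable = C(8,2)·C(18,1) + C(8,3)·C(18,0) = 560; total = C(26,3) = 2600.
P = 560/2600 = 14/65 ≈ 0.2154.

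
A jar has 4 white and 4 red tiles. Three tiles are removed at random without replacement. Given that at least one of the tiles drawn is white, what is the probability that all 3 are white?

1/13

P(all 3 white) = C(4,3)/C(8,3) = 1/14; P(at least one white) = 1 − C(4,3)/C(8,3) = 13/14.
Since 'all 3 white' ⊆ 'at least one white', P(all 3 | at least one) = 1/14 / 13/14 = 1/13 ≈ 0.0769.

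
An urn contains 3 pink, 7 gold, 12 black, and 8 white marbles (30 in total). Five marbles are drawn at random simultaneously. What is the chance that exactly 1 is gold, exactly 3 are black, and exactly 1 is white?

880/10179

Unordered draws without replacement: count favorable combinations over C(30,5).
Favorable = C(3,0) · C(7,1) · C(12,3) · C(8,1) = 12320; total = C(30,5) = 142506.
P = 12320/142506 = 880/10179 ≈ 0.0865.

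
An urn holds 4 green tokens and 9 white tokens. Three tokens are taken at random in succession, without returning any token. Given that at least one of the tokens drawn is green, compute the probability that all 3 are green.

2/101

P(all 3 green) = C(4,3)/C(13,3) = 2/143; P(at least one green) = 1 − C(9,3)/C(13,3) = 101/143.
Since 'all 3 green' ⊆ 'at least one green', P(all 3 | at least one) = 2/143 / 101/143 = 2/101 ≈ 0.0198.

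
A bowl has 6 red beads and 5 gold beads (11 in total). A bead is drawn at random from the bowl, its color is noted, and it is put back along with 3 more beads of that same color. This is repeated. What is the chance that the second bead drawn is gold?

Condition on the first draw. If first is gold (prob 5/11), second-gold has prob (8)/(14); if not (prob 6/11), it has prob 5/(14).
P = (5/11)·(8/14) + (6/11)·(5/14) = 5/11 ≈ 0.4545.

5/11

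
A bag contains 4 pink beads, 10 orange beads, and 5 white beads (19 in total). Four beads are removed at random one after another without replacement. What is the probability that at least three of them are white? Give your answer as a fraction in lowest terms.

Sum the hypergeometric tail for j = 3,…,4 white beads.
Favorable = C(5,3)·C(14,1) + C(5,4)·C(14,0) = 145; total = C(19,4) = 3876.
P = 145/3876 = 145/3876 ≈ 0.0374.

145/3876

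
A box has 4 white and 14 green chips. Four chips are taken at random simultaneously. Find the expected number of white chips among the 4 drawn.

By linearity of expectation, E[X] = Σ P(draw i is white); by symmetry each draw (even without replacement) has P(white) = 4/18.
E[X] = 4 · 4/18 = 8/9 ≈ 0.8889.

8/9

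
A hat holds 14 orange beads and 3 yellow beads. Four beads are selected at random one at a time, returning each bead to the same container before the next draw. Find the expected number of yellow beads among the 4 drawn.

By linearity of expectation, E[X] = Σ P(draw i is yellow); each independent draw has P(yellow) = 3/17.
E[X] = 4 · 3/17 = 12/17 ≈ 0.7059.

12/17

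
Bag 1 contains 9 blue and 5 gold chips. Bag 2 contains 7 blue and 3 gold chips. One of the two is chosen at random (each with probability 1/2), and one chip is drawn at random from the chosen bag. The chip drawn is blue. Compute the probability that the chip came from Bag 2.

P(blue | Bag 1) = 9/14; P(blue | Bag 2) = 7/10.
P(blue) = 1/2·9/14 + 1/2·7/10 = 47/70.
By Bayes' rule, P(Bag 2 | blue) = 7/20 / 47/70 = 49/94 ≈ 0.5213.

49/94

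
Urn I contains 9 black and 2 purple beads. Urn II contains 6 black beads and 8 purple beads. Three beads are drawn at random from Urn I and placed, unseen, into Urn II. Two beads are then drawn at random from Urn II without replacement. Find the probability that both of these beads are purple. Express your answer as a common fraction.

1783/7480

Condition on how many of the transferred beads are purple (from Urn I: 2 purple of 11; then Urn II has 17 total).
  0 purple: C(2,0)C(9,3)/C(11,3) = 28/55; then P = C(8,2)/C(17,2) = 7/34
  1 purple: C(2,1)C(9,2)/C(11,3) = 24/55; then P = C(9,2)/C(17,2) = 9/34
  2 purple: C(2,2)C(9,1)/C(11,3) = 3/55; then P = C(10,2)/C(17,2) = 45/136
P(both purple) = 1783/7480 ≈ 0.2384.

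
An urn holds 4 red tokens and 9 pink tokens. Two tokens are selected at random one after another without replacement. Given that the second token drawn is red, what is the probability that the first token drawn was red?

P(first=red and the second token drawn is red) = (4/13)·(3/12) = 1/13.
P(the second token drawn is red) = Σ over first color = 1/13 + 3/13 = 4/13.
By Bayes, P(first=red | the second token drawn is red) = 1/13 / 4/13 = 1/4 ≈ 0.2500.

1/4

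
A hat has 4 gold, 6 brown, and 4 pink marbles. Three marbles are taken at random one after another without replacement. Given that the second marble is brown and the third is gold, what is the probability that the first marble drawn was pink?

1/3

P(first=pink and the second marble is brown and the third is gold) = (4/14)·(6/13)·(4/12) = 4/91.
P(E) = Σ over first color = 3/91 + 5/91 + 4/91 = 12/91.
By Bayes, P(first=pink | E) = 4/91 / 12/91 = 1/3 ≈ 0.3333.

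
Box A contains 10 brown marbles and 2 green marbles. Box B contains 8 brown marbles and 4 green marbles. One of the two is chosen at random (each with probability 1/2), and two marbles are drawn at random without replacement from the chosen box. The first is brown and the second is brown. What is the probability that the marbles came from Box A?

45/73

P(E | Box A) = 15/22; P(E | Box B) = 14/33.
P(E) = 1/2·15/22 + 1/2·14/33 = 73/132.
By Bayes' rule, P(Box A | E) = 15/44 / 73/132 = 45/73 ≈ 0.6164.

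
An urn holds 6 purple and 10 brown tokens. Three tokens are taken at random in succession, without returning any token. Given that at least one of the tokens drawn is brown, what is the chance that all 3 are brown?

P(all 3 brown) = C(10,3)/C(16,3) = 3/14; P(at least one brown) = 1 − C(6,3)/C(16,3) = 27/28.
Since 'all 3 brown' ⊆ 'at least one brown', P(all 3 | at least one) = 3/14 / 27/28 = 2/9 ≈ 0.2222.

2/9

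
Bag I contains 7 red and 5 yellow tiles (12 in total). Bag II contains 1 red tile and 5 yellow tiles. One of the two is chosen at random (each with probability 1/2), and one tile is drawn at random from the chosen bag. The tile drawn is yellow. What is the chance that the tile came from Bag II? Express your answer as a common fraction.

2/3

P(yellow | Bag I) = 5/12; P(yellow | Bag II) = 5/6.
P(yellow) = 1/2·5/12 + 1/2·5/6 = 5/8.
By Bayes' rule, P(Bag II | yellow) = 5/12 / 5/8 = 2/3 ≈ 0.6667.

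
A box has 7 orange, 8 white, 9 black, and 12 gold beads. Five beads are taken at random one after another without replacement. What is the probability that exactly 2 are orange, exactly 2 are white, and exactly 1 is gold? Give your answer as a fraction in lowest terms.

7/374

Unordered draws without replacement: count favorable combinations over C(36,5).
Favorable = C(7,2) · C(8,2) · C(9,0) · C(12,1) = 7056; total = C(36,5) = 376992.
P = 7056/376992 = 7/374 ≈ 0.0187.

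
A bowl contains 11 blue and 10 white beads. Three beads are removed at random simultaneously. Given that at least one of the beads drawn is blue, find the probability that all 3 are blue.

3/22

P(all 3 blue) = C(11,3)/C(21,3) = 33/266; P(at least one blue) = 1 − C(10,3)/C(21,3) = 121/133.
Since 'all 3 blue' ⊆ 'at least one blue', P(all 3 | at least one) = 33/266 / 121/133 = 3/22 ≈ 0.1364.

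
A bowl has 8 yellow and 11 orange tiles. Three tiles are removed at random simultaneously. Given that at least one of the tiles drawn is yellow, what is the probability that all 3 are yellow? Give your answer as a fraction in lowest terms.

P(all 3 yellow) = C(8,3)/C(19,3) = 56/969; P(at least one yellow) = 1 − C(11,3)/C(19,3) = 268/323.
Since 'all 3 yellow' ⊆ 'at least one yellow', P(all 3 | at least one) = 56/969 / 268/323 = 14/201 ≈ 0.0697.

14/201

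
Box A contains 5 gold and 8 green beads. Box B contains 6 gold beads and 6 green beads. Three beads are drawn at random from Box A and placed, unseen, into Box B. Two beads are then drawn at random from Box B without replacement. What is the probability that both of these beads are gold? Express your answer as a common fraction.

Condition on how many of the transferred beads are gold (from Box A: 5 gold of 13; then Box B has 15 total).
  0 gold: C(5,0)C(8,3)/C(13,3) = 28/143; then P = C(6,2)/C(15,2) = 1/7
  1 gold: C(5,1)C(8,2)/C(13,3) = 70/143; then P = C(7,2)/C(15,2) = 1/5
  2 gold: C(5,2)C(8,1)/C(13,3) = 40/143; then P = C(8,2)/C(15,2) = 4/15
  3 gold: C(5,3)C(8,0)/C(13,3) = 5/143; then P = C(9,2)/C(15,2) = 12/35
P(both gold) = 58/273 ≈ 0.2125.

58/273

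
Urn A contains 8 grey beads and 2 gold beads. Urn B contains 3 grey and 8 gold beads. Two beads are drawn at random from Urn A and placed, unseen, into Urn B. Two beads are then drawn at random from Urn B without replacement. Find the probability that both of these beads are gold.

Condition on how many of the transferred beads are gold (from Urn A: 2 gold of 10; then Urn B has 13 total).
  0 gold: C(2,0)C(8,2)/C(10,2) = 28/45; then P = C(8,2)/C(13,2) = 14/39
  1 gold: C(2,1)C(8,1)/C(10,2) = 16/45; then P = C(9,2)/C(13,2) = 6/13
  2 gold: C(2,2)C(8,0)/C(10,2) = 1/45; then P = C(10,2)/C(13,2) = 15/26
P(both gold) = 281/702 ≈ 0.4003.

281/702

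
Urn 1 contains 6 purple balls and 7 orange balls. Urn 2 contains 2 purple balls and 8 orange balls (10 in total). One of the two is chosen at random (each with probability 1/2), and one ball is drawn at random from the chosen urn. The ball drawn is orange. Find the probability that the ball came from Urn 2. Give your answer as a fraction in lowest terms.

52/87

P(orange | Urn 1) = 7/13; P(orange | Urn 2) = 4/5.
P(orange) = 1/2·7/13 + 1/2·4/5 = 87/130.
By Bayes' rule, P(Urn 2 | orange) = 2/5 / 87/130 = 52/87 ≈ 0.5977.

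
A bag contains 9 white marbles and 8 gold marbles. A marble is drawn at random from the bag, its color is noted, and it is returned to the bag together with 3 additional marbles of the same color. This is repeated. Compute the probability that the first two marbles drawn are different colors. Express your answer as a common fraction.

Either white then gold, or gold then white; after the first draw the total is 20.
P = (9/17)·(8/20) + (8/17)·(9/20) = 36/85 ≈ 0.4235.

36/85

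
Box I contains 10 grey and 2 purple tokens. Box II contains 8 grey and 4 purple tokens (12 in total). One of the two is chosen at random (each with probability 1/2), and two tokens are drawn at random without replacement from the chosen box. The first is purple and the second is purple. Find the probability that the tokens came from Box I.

P(E | Box I) = 1/66; P(E | Box II) = 1/11.
P(E) = 1/2·1/66 + 1/2·1/11 = 7/132.
By Bayes' rule, P(Box I | E) = 1/132 / 7/132 = 1/7 ≈ 0.1429.

1/7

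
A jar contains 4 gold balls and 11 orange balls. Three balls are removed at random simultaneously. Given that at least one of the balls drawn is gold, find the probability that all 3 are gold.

2/145

P(all 3 gold) = C(4,3)/C(15,3) = 4/455; P(at least one gold) = 1 − C(11,3)/C(15,3) = 58/91.
Since 'all 3 gold' ⊆ 'at least one gold', P(all 3 | at least one) = 4/455 / 58/91 = 2/145 ≈ 0.0138.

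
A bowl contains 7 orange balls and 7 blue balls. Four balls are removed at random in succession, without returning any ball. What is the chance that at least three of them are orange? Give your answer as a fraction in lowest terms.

40/143

Sum the hypergeometric tail for j = 3,…,4 orange balls.
Favorable = C(7,3)·C(7,1) + C(7,4)·C(7,0) = 280; total = C(14,4) = 1001.
P = 280/1001 = 40/143 ≈ 0.2797.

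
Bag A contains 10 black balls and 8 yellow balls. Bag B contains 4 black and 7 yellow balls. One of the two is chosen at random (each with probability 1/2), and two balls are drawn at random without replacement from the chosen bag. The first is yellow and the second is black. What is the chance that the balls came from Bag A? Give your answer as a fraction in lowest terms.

1100/2171

P(E | Bag A) = 40/153; P(E | Bag B) = 14/55.
P(E) = 1/2·40/153 + 1/2·14/55 = 2171/8415.
By Bayes' rule, P(Bag A | E) = 20/153 / 2171/8415 = 1100/2171 ≈ 0.5067.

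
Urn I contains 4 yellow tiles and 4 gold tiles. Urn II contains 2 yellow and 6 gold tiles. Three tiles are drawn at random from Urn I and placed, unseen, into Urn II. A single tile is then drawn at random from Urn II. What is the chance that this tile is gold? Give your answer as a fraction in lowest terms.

15/22

Condition on how many of the transferred tiles are gold (from Urn I: 4 gold of 8; then Urn II has 11 total).
  0 gold: C(4,0)C(4,3)/C(8,3) = 1/14; then P = 6/11
  1 gold: C(4,1)C(4,2)/C(8,3) = 3/7; then P = 7/11
  2 gold: C(4,2)C(4,1)/C(8,3) = 3/7; then P = 8/11
  3 gold: C(4,3)C(4,0)/C(8,3) = 1/14; then P = 9/11
P(gold from Urn II) = 15/22 ≈ 0.6818.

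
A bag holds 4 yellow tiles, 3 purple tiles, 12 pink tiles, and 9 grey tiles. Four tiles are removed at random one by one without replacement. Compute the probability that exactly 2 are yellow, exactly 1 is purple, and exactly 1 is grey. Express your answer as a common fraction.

18/2275

Unordered draws without replacement: count favorable combinations over C(28,4).
Favorable = C(4,2) · C(3,1) · C(12,0) · C(9,1) = 162; total = C(28,4) = 20475.
P = 162/20475 = 18/2275 ≈ 0.0079.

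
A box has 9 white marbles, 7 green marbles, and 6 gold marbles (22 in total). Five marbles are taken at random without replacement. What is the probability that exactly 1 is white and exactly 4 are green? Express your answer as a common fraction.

Unordered draws without replacement: count favorable combinations over C(22,5).
Favorable = C(9,1) · C(7,4) · C(6,0) = 315; total = C(22,5) = 26334.
P = 315/26334 = 5/418 ≈ 0.0120.

5/418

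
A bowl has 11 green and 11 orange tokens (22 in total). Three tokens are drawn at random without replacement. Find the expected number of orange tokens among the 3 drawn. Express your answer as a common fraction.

3/2

By linearity of expectation, E[X] = Σ P(draw i is orange); by symmetry each draw (even without replacement) has P(orange) = 11/22.
E[X] = 3 · 11/22 = 3/2 ≈ 1.5000.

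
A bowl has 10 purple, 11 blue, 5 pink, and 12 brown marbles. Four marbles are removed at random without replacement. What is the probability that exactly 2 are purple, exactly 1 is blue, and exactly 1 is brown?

Unordered draws without replacement: count favorable combinations over C(38,4).
Favorable = C(10,2) · C(11,1) · C(5,0) · C(12,1) = 5940; total = C(38,4) = 73815.
P = 5940/73815 = 396/4921 ≈ 0.0805.

396/4921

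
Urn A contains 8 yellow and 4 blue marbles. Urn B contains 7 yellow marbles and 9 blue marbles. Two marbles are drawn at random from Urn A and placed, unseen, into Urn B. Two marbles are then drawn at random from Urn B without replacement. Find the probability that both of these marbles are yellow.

1015/5049

Condition on how many of the transferred marbles are yellow (from Urn A: 8 yellow of 12; then Urn B has 18 total).
  0 yellow: C(8,0)C(4,2)/C(12,2) = 1/11; then P = C(7,2)/C(18,2) = 7/51
  1 yellow: C(8,1)C(4,1)/C(12,2) = 16/33; then P = C(8,2)/C(18,2) = 28/153
  2 yellow: C(8,2)C(4,0)/C(12,2) = 14/33; then P = C(9,2)/C(18,2) = 4/17
P(both yellow) = 1015/5049 ≈ 0.2010.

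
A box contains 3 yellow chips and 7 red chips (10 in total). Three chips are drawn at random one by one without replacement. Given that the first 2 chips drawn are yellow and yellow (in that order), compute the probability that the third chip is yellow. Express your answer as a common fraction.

1/8

After removing 2 yellow, the box has 1 yellow out of 8 remaining.
P(third is yellow | given) = 1/8 ≈ 0.1250.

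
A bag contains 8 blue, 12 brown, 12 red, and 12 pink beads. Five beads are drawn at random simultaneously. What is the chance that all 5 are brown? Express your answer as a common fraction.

Unordered draws without replacement: count favorable combinations over C(44,5).
Favorable = C(8,0) · C(12,5) · C(12,0) · C(12,0) = 792; total = C(44,5) = 1086008.
P = 792/1086008 = 9/12341 ≈ 0.0007.

9/12341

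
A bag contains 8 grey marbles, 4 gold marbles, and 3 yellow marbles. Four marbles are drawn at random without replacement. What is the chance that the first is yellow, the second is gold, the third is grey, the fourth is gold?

4/455

Multiply the conditional probability of each draw in order, without replacement, so each draw removes one from its color and from the total.
P = (3/15) · (4/14) · (8/13) · (3/12) = 4/455 ≈ 0.0088.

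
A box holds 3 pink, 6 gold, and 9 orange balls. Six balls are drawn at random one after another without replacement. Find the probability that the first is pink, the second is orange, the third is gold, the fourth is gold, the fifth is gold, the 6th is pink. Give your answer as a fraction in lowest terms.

Multiply the conditional probability of each draw in order, without replacement, so each draw removes one from its color and from the total.
P = (3/18) · (9/17) · (6/16) · (5/15) · (4/14) · (2/13) = 3/6188 ≈ 0.0005.

3/6188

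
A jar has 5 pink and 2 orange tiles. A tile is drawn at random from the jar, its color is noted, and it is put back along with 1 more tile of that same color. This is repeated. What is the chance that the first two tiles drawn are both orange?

After a orange draw the jar holds 3 orange out of 8.
P = (2/7)·(3/8) = 3/28 ≈ 0.1071.

3/28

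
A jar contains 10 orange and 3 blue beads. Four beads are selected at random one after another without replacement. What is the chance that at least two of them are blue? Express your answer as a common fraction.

Sum the hypergeometric tail for j = 2,…,3 blue beads.
Favorable = C(3,2)·C(10,2) + C(3,3)·C(10,1) = 145; total = C(13,4) = 715.
P = 145/715 = 29/143 ≈ 0.2028.

29/143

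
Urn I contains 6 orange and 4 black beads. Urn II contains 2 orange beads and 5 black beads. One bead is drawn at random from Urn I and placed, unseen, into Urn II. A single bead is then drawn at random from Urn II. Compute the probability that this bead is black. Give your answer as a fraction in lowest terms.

27/40

Condition on how many of the transferred beads are black (from Urn I: 4 black of 10; then Urn II has 8 total).
  0 black: C(4,0)C(6,1)/C(10,1) = 3/5; then P = 5/8
  1 black: C(4,1)C(6,0)/C(10,1) = 2/5; then P = 6/8
P(black from Urn II) = 27/40 ≈ 0.6750.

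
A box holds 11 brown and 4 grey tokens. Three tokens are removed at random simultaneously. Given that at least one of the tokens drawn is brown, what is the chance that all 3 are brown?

15/41

P(all 3 brown) = C(11,3)/C(15,3) = 33/91; P(at least one brown) = 1 − C(4,3)/C(15,3) = 451/455.
Since 'all 3 brown' ⊆ 'at least one brown', P(all 3 | at least one) = 33/91 / 451/455 = 15/41 ≈ 0.3659.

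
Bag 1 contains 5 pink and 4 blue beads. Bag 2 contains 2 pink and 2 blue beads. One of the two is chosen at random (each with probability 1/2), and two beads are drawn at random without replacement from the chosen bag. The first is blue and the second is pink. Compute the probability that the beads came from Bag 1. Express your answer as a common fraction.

5/11

P(E | Bag 1) = 5/18; P(E | Bag 2) = 1/3.
P(E) = 1/2·5/18 + 1/2·1/3 = 11/36.
By Bayes' rule, P(Bag 1 | E) = 5/36 / 11/36 = 5/11 ≈ 0.4545.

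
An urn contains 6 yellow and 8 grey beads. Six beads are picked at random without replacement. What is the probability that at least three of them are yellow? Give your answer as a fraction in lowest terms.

227/429

Sum the hypergeometric tail for j = 3,…,6 yellow beads.
Favorable = C(6,3)·C(8,3) + C(6,4)·C(8,2) + C(6,5)·C(8,1) + C(6,6)·C(8,0) = 1589; total = C(14,6) = 3003.
P = 1589/3003 = 227/429 ≈ 0.5291.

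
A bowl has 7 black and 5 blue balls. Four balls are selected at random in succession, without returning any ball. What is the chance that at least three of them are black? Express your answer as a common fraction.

14/33

Sum the hypergeometric tail for j = 3,…,4 black balls.
Favorable = C(7,3)·C(5,1) + C(7,4)·C(5,0) = 210; total = C(12,4) = 495.
P = 210/495 = 14/33 ≈ 0.4242.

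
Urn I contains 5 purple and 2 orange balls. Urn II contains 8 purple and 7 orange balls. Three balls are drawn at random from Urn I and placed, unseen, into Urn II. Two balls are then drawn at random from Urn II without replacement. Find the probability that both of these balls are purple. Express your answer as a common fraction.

Condition on how many of the transferred balls are purple (from Urn I: 5 purple of 7; then Urn II has 18 total).
  1 purple: C(5,1)C(2,2)/C(7,3) = 1/7; then P = C(9,2)/C(18,2) = 4/17
  2 purple: C(5,2)C(2,1)/C(7,3) = 4/7; then P = C(10,2)/C(18,2) = 5/17
  3 purple: C(5,3)C(2,0)/C(7,3) = 2/7; then P = C(11,2)/C(18,2) = 55/153
P(both purple) = 326/1071 ≈ 0.3044.

326/1071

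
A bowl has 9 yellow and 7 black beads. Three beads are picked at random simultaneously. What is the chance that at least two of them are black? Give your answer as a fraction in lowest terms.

2/5

Sum the hypergeometric tail for j = 2,…,3 black beads.
Favorable = C(7,2)·C(9,1) + C(7,3)·C(9,0) = 224; total = C(16,3) = 560.
P = 224/560 = 2/5 ≈ 0.4000.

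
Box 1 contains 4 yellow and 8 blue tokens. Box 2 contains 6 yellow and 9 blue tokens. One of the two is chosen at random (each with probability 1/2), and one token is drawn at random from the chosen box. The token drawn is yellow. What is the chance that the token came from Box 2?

P(yellow | Box 1) = 1/3; P(yellow | Box 2) = 2/5.
P(yellow) = 1/2·1/3 + 1/2·2/5 = 11/30.
By Bayes' rule, P(Box 2 | yellow) = 1/5 / 11/30 = 6/11 ≈ 0.5455.

6/11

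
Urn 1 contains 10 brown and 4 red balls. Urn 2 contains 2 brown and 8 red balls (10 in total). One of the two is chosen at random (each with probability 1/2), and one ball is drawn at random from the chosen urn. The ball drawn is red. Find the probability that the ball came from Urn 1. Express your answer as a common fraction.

P(red | Urn 1) = 2/7; P(red | Urn 2) = 4/5.
P(red) = 1/2·2/7 + 1/2·4/5 = 19/35.
By Bayes' rule, P(Urn 1 | red) = 1/7 / 19/35 = 5/19 ≈ 0.2632.

5/19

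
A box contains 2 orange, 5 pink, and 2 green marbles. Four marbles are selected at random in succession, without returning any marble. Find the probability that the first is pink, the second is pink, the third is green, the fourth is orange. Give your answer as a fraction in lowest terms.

Multiply the conditional probability of each draw in order, without replacement, so each draw removes one from its color and from the total.
P = (5/9) · (4/8) · (2/7) · (2/6) = 5/189 ≈ 0.0265.

5/189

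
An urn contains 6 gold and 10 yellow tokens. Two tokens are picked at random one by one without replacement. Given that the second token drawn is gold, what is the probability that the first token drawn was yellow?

P(first=yellow and the second token drawn is gold) = (10/16)·(6/15) = 1/4.
P(the second token drawn is gold) = Σ over first color = 1/8 + 1/4 = 3/8.
By Bayes, P(first=yellow | the second token drawn is gold) = 1/4 / 3/8 = 2/3 ≈ 0.6667.

2/3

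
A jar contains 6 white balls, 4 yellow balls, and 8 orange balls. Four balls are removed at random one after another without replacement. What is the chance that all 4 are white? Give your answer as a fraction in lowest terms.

1/204

Unordered draws without replacement: count favorable combinations over C(18,4).
Favorable = C(6,4) · C(4,0) · C(8,0) = 15; total = C(18,4) = 3060.
P = 15/3060 = 1/204 ≈ 0.0049.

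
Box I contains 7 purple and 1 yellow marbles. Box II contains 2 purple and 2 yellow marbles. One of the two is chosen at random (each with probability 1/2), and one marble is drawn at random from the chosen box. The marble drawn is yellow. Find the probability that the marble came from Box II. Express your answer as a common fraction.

P(yellow | Box I) = 1/8; P(yellow | Box II) = 1/2.
P(yellow) = 1/2·1/8 + 1/2·1/2 = 5/16.
By Bayes' rule, P(Box II | yellow) = 1/4 / 5/16 = 4/5 ≈ 0.8000.

4/5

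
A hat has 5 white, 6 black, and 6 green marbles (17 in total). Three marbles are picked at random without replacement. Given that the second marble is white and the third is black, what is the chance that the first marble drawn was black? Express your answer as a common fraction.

P(first=black and the second marble is white and the third is black) = (6/17)·(5/16)·(5/15) = 5/136.
P(E) = Σ over first color = 1/34 + 5/136 + 3/68 = 15/136.
By Bayes, P(first=black | E) = 5/136 / 15/136 = 1/3 ≈ 0.3333.

1/3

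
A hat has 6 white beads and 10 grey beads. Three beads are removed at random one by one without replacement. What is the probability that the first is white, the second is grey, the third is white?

5/56

Multiply the conditional probability of each draw in order, without replacement, so each draw removes one from its color and from the total.
P = (6/16) · (10/15) · (5/14) = 5/56 ≈ 0.0893.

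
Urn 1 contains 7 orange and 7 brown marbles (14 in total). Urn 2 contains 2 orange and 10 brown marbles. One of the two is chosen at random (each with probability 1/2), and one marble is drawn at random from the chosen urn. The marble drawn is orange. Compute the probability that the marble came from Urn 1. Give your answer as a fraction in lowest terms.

P(orange | Urn 1) = 1/2; P(orange | Urn 2) = 1/6.
P(orange) = 1/2·1/2 + 1/2·1/6 = 1/3.
By Bayes' rule, P(Urn 1 | orange) = 1/4 / 1/3 = 3/4 ≈ 0.7500.

3/4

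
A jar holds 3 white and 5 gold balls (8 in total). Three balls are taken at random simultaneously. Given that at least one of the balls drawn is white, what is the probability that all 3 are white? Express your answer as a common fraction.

1/46

P(all 3 white) = C(3,3)/C(8,3) = 1/56; P(at least one white) = 1 − C(5,3)/C(8,3) = 23/28.
Since 'all 3 white' ⊆ 'at least one white', P(all 3 | at least one) = 1/56 / 23/28 = 1/46 ≈ 0.0217.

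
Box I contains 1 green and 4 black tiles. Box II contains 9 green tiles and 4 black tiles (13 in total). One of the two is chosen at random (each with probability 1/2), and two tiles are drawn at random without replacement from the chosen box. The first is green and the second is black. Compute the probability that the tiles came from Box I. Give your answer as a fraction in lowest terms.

13/28

P(E | Box I) = 1/5; P(E | Box II) = 3/13.
P(E) = 1/2·1/5 + 1/2·3/13 = 14/65.
By Bayes' rule, P(Box I | E) = 1/10 / 14/65 = 13/28 ≈ 0.4643.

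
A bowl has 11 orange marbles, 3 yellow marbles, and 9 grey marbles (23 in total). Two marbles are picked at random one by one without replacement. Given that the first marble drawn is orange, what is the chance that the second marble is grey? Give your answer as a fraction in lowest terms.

9/22

After removing 1 orange, the bowl has 9 grey out of 22 remaining.
P(second is grey | given) = 9/22 ≈ 0.4091.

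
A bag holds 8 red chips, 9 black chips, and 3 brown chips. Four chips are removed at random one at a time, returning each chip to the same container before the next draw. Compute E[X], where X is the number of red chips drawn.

8/5

By linearity of expectation, E[X] = Σ P(draw i is red); each independent draw has P(red) = 8/20.
E[X] = 4 · 8/20 = 8/5 ≈ 1.6000.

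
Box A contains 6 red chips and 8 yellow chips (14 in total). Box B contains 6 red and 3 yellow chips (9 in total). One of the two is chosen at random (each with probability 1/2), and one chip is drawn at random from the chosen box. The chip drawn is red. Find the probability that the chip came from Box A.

9/23

P(red | Box A) = 3/7; P(red | Box B) = 2/3.
P(red) = 1/2·3/7 + 1/2·2/3 = 23/42.
By Bayes' rule, P(Box A | red) = 3/14 / 23/42 = 9/23 ≈ 0.3913.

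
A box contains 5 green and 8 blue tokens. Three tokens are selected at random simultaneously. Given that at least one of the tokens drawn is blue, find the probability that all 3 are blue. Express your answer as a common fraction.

14/69

P(all 3 blue) = C(8,3)/C(13,3) = 28/143; P(at least one blue) = 1 − C(5,3)/C(13,3) = 138/143.
Since 'all 3 blue' ⊆ 'at least one blue', P(all 3 | at least one) = 28/143 / 138/143 = 14/69 ≈ 0.2029.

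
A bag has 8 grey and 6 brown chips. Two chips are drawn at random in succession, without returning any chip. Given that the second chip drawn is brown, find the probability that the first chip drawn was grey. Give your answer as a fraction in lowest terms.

8/13

P(first=grey and the second chip drawn is brown) = (8/14)·(6/13) = 24/91.
P(the second chip drawn is brown) = Σ over first color = 24/91 + 15/91 = 3/7.
By Bayes, P(first=grey | the second chip drawn is brown) = 24/91 / 3/7 = 8/13 ≈ 0.6154.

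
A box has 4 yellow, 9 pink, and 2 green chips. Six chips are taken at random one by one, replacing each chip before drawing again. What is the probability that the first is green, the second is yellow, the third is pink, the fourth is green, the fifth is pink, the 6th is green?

Multiply the conditional probability of each draw in order, with replacement (the composition resets each draw).
P = (2/15) · (4/15) · (9/15) · (2/15) · (9/15) · (2/15) = 32/140625 ≈ 0.0002.

32/140625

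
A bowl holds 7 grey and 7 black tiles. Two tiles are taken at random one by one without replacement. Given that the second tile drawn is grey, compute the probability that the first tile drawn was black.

P(first=black and the second tile drawn is grey) = (7/14)·(7/13) = 7/26.
P(the second tile drawn is grey) = Σ over first color = 3/13 + 7/26 = 1/2.
By Bayes, P(first=black | the second tile drawn is grey) = 7/26 / 1/2 = 7/13 ≈ 0.5385.

7/13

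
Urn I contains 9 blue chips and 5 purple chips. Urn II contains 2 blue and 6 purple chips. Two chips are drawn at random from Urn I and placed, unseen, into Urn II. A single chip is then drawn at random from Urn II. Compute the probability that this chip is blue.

Condition on how many of the transferred chips are blue (from Urn I: 9 blue of 14; then Urn II has 10 total).
  0 blue: C(9,0)C(5,2)/C(14,2) = 10/91; then P = 2/10
  1 blue: C(9,1)C(5,1)/C(14,2) = 45/91; then P = 3/10
  2 blue: C(9,2)C(5,0)/C(14,2) = 36/91; then P = 4/10
P(blue from Urn II) = 23/70 ≈ 0.3286.

23/70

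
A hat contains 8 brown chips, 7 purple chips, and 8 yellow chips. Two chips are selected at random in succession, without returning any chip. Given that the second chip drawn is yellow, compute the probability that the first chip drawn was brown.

P(first=brown and the second chip drawn is yellow) = (8/23)·(8/22) = 32/253.
P(the second chip drawn is yellow) = Σ over first color = 32/253 + 28/253 + 28/253 = 8/23.
By Bayes, P(first=brown | the second chip drawn is yellow) = 32/253 / 8/23 = 4/11 ≈ 0.3636.

4/11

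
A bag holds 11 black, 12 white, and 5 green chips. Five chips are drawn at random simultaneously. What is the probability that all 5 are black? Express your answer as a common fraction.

Unordered draws without replacement: count favorable combinations over C(28,5).
Favorable = C(11,5) · C(12,0) · C(5,0) = 462; total = C(28,5) = 98280.
P = 462/98280 = 11/2340 ≈ 0.0047.

11/2340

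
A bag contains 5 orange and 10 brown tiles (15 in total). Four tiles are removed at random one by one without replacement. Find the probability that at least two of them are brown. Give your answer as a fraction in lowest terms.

12/13

Sum the hypergeometric tail for j = 2,…,4 brown tiles.
Favorable = C(10,2)·C(5,2) + C(10,3)·C(5,1) + C(10,4)·C(5,0) = 1260; total = C(15,4) = 1365.
P = 1260/1365 = 12/13 ≈ 0.9231.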